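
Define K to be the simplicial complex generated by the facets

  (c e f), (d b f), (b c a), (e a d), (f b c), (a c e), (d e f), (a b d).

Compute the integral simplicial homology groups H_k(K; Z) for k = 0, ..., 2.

Fix the vertex order a < b < c < d < e < f and write every simplex with vertices in increasing order. Then dim K = 2 and the simplices of K are:

  0-simplices (6): a, b, c, d, e, f
  1-simplices (12): ab, ac, ad, ae, bc, bd, bf, ce, cf, de, df, ef
  2-simplices (8): abc, abd, ace, ade, bcf, bdf, cef, def

Hence C_0 ≅ Z^6, C_1 ≅ Z^12, C_2 ≅ Z^8.

The boundary map ∂_1: C_1 → C_0 maps an edge to its endpoints' difference, ∂[p,q] = q − p.
The resulting 6×12 matrix has rank 5, and its Smith normal form has invariant factors (1,1,1,1,1).

The boundary map ∂_2: C_2 → C_1 sends each 2-simplex [p,q,r] to [q,r] − [p,r] + [p,q]. For instance
  ∂bcf = cf − bf + bc,
  ∂cef = ef − cf + ce.
The 12×8 boundary matrix has rank 7 and Smith normal form diag(1,1,1,1,1,1,1).

Reading off H_k = ker ∂_k / im ∂_{k+1}:

  H_0: rank C_0 − rank ∂_1 = 6 − 5 = 1, and the invariant factors of ∂_1 are all 1, so H_0 ≅ Z.
  H_1: rank ker ∂_1 − rank ∂_2 = (12 − 5) − 7 = 0, and the invariant factors of ∂_2 are all 1, so H_1 ≅ 0.
  H_2: rank ker ∂_2 − rank ∂_3 = (8 − 7) − 0 = 1, and there is no ∂_3, so H_2 ≅ Z.

H_0 ≅ Z,  H_1 = 0,  H_2 ≅ Z.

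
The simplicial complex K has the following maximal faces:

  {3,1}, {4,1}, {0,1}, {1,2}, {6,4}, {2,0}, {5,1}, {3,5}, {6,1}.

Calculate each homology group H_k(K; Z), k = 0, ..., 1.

We work with the vertex ordering 0 < 1 < 2 < 3 < 4 < 5 < 6. The simplices of K, each written with vertices in increasing order, are:

  0-simplices (7): [0], [1], [2], [3], [4], [5], [6]
  1-simplices (9): [0,1], [0,2], [1,2], [1,3], [1,4], [1,5], [1,6], [3,5], [4,6]

so the chain groups are C_0 ≅ Z^7, C_1 ≅ Z^9.

∂_1: C_1 → C_0 sends each edge [p,q] (with p < q) to q − p. For instance
  ∂[1,2] = [2] − [1].
This gives a 7×9 integer matrix of rank 6; reducing to Smith normal form yields diagonal entries (1,1,1,1,1,1).

Computing H_k = (kernel of ∂_k) / (image of ∂_{k+1}):

  H_0: rank C_0 − rank ∂_1 = 7 − 6 = 1, and the invariant factors of ∂_1 are all 1, so H_0 = Z.
  H_1: rank ker ∂_1 − rank ∂_2 = (9 − 6) − 0 = 3, and there is no ∂_2, so H_1 = Z^3.

H_0 = Z,  H_1 = Z^3.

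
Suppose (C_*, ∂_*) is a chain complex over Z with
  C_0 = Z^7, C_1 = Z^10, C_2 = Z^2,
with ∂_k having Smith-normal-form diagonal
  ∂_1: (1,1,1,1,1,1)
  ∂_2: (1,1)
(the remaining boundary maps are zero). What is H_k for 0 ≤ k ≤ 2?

H_0: b_0 = 7 − 0 − 6 = 1; torsion from ∂_1 factors > 1: none. So H_0 = Z.
H_1: b_1 = 10 − 6 − 2 = 2; torsion from ∂_2 factors > 1: none. So H_1 = Z^2.
H_2: b_2 = 2 − 2 − 0 = 0; torsion from ∂_3 factors > 1: none. So H_2 = 0.

H_0 = Z,  H_1 = Z^2,  H_2 = 0.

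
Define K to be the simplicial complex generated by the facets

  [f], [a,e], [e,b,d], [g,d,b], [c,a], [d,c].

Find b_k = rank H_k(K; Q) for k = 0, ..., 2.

We work with the vertex ordering a < b < c < d < e < f < g. The simplices of K, each written with vertices in increasing order, are:

  0-simplices (7): a, b, c, d, e, f, g
  1-simplices (8): ac, ae, bd, be, bg, cd, de, dg
  2-simplices (2): bde, bdg

Hence C_0 ≅ Z^7, C_1 ≅ Z^8, C_2 ≅ Z^2.

Boundary ∂_1: C_1 → C_0 is given by ∂[p,q] = [q] − [p].
The resulting 7×8 matrix has rank 5, and its Smith normal form has invariant factors (1,1,1,1,1).

The boundary map ∂_2: C_2 → C_1 acts by ∂[p,q,r] = [q,r] − [p,r] + [p,q]. For instance
  ∂bdg = dg − bg + bd,
  ∂bde = de − be + bd.
This gives a 8×2 integer matrix of rank 2; reducing to Smith normal form yields diagonal entries (1,1).

From H_k ≅ ker(∂_k) / im(∂_{k+1}) we obtain:

  H_0: rank C_0 − rank ∂_1 = 7 − 5 = 2, and the invariant factors of ∂_1 are all 1, so H_0 ≅ Z^2.
  H_1: rank ker ∂_1 − rank ∂_2 = (8 − 5) − 2 = 1, and the invariant factors of ∂_2 are all 1, so H_1 ≅ Z.
  H_2: rank ker ∂_2 − rank ∂_3 = (2 − 2) − 0 = 0, and there is no ∂_3, so H_2 ≅ 0.

As a check, the Euler characteristic is 7 − 8 + 2 = 1, which agrees with 2 − 1 + 0 = 1.

Hence the Betti numbers are b_0 = 2, b_1 = 1, b_2 = 0.

b_0 = 2, b_1 = 1, b_2 = 0.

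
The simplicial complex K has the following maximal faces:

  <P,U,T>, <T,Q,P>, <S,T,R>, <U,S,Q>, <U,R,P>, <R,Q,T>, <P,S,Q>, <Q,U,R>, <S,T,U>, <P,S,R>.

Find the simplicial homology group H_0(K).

H_0 = Z.

We work with the vertex ordering P < Q < R < S < T < U. The simplices of K, each written with vertices in increasing order, are:

  0-simplices (6): P, Q, R, S, T, U
  1-simplices (15): PQ, PR, PS, PT, PU, QR, QS, QT, QU, RS, RT, RU, ST, SU, TU
  2-simplices (10): PQS, PQT, PRS, PRU, PTU, QRT, QRU, QSU, RST, STU

Hence C_0 ≅ Z^6, C_1 ≅ Z^15, C_2 ≅ Z^10.

∂_1: C_1 → C_0 sends each edge [p,q] (with p < q) to q − p.
The 6×15 boundary matrix has rank 5 and Smith normal form diag(1,1,1,1,1).

Boundary ∂_2: C_2 → C_1 acts by ∂[p,q,r] = [q,r] − [p,r] + [p,q]. For instance
  ∂PRU = RU − PU + PR,
  ∂RST = ST − RT + RS.
As a 15×10 matrix over Z this has rank 10, with invariant factors (1,1,1,1,1,1,1,1,1,2).

Computing H_k = (kernel of ∂_k) / (image of ∂_{k+1}):

  H_0: rank C_0 − rank ∂_1 = 6 − 5 = 1, and the invariant factors of ∂_1 are all 1, so H_0 ≅ Z.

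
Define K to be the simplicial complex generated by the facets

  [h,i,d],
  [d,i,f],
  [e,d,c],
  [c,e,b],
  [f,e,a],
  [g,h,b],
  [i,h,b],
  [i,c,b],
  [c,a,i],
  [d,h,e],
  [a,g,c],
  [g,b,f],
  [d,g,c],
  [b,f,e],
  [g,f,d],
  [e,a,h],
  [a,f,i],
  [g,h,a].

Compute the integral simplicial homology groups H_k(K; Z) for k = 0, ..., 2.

Take the total order a < b < c < d < e < f < g < h < i on the vertex set. Then K (dimension 2) consists of the simplices:

  0-simplices (9): a, b, c, d, e, f, g, h, i
  1-simplices (27): ac, ae, af, ag, ah, ai, bc, be, bf, bg, bh, bi, cd, ce, cg, ci, de, df, dg, dh, di, ef, eh, fg, fi, gh, hi
  2-simplices (18): acg, aci, aef, aeh, afi, agh, bce, bci, bef, bfg, bgh, bhi, cde, cdg, deh, dfg, dfi, dhi

so the chain groups are C_0 ≅ Z^9, C_1 ≅ Z^27, C_2 ≅ Z^18.

∂_1: C_1 → C_0 is given by ∂[p,q] = [q] − [p]. For instance
  ∂bg = g − b.
The resulting 9×27 matrix has rank 8, and its Smith normal form has invariant factors (1,1,1,1,1,1,1,1).

Boundary ∂_2: C_2 → C_1 maps a triangle to the signed sum of its edges. For instance
  ∂bce = ce − be + bc,
  ∂cde = de − ce + cd.
This gives a 27×18 integer matrix of rank 17; reducing to Smith normal form yields diagonal entries (1,1,1,1,1,1,1,1,1,1,1,1,1,1,1,1,1).

Now H_k = ker ∂_k / im ∂_{k+1}, so:

  H_0: rank C_0 − rank ∂_1 = 9 − 8 = 1, and the invariant factors of ∂_1 are all 1, so H_0 = Z.
  H_1: rank ker ∂_1 − rank ∂_2 = (27 − 8) − 17 = 2, and the invariant factors of ∂_2 are all 1, so H_1 = Z^2.
  H_2: rank ker ∂_2 − rank ∂_3 = (18 − 17) − 0 = 1, and there is no ∂_3, so H_2 = Z.

As a check, the Euler characteristic is 9 − 27 + 18 = 0, which agrees with 1 − 2 + 1 = 0.

H_0 = Z,  H_1 = Z^2,  H_2 = Z.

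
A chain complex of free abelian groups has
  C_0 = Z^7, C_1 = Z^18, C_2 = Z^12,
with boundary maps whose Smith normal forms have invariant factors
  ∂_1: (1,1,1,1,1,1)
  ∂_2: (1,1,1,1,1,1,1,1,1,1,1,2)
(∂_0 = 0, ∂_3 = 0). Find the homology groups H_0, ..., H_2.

H_0: b_0 = 7 − 0 − 6 = 1; torsion from ∂_1 factors > 1: none. So H_0 = Z.
H_1: b_1 = 18 − 6 − 12 = 0; torsion from ∂_2 factors > 1: [2]. So H_1 = Z/2.
H_2: b_2 = 12 − 12 − 0 = 0; torsion from ∂_3 factors > 1: none. So H_2 = 0.

H_0 = Z,  H_1 = Z/2,  H_2 = 0.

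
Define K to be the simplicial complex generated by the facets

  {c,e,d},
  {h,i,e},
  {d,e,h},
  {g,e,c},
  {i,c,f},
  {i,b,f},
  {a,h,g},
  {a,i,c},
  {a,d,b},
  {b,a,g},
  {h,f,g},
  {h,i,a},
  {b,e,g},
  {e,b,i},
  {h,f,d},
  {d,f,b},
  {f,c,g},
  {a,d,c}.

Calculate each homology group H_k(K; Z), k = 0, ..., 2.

H_0 ≅ Z,  H_1 ≅ Z^2,  H_2 ≅ Z.

Order the vertices as a < b < c < d < e < f < g < h < i. Listing each simplex with vertices in this order, K has dimension 2 with simplices:

  0-simplices (9): a, b, c, d, e, f, g, h, i
  1-simplices (27): ab, ac, ad, ag, ah, ai, bd, be, bf, bg, bi, cd, ce, cf, cg, ci, de, df, dh, eg, eh, ei, fg, fh, fi, gh, hi
  2-simplices (18): abd, abg, acd, aci, agh, ahi, bdf, beg, bei, bfi, cde, ceg, cfg, cfi, deh, dfh, ehi, fgh

so the chain groups are C_0 ≅ Z^9, C_1 ≅ Z^27, C_2 ≅ Z^18.

The boundary map ∂_1: C_1 → C_0 is given by ∂[p,q] = [q] − [p].
As a 9×27 matrix over Z this has rank 8, with invariant factors (1,1,1,1,1,1,1,1).

Boundary ∂_2: C_2 → C_1 maps a triangle to the signed sum of its edges. For instance
  ∂abg = bg − ag + ab,
  ∂bei = ei − bi + be.
This gives a 27×18 integer matrix of rank 17; reducing to Smith normal form yields diagonal entries (1,1,1,1,1,1,1,1,1,1,1,1,1,1,1,1,1).

Reading off H_k = ker ∂_k / im ∂_{k+1}:

  H_0: rank C_0 − rank ∂_1 = 9 − 8 = 1, and the invariant factors of ∂_1 are all 1, so H_0 = Z.
  H_1: rank ker ∂_1 − rank ∂_2 = (27 − 8) − 17 = 2, and the invariant factors of ∂_2 are all 1, so H_1 = Z^2.
  H_2: rank ker ∂_2 − rank ∂_3 = (18 − 17) − 0 = 1, and there is no ∂_3, so H_2 = Z.

As a check, the Euler characteristic is 9 − 27 + 18 = 0, which agrees with 1 − 2 + 1 = 0.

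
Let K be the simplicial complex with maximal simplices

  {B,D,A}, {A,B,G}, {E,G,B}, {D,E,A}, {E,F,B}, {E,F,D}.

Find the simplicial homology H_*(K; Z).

H_0 = Z,  H_1 = Z,  H_2 = 0.

Take the total order A < B < D < E < F < G on the vertex set. Then K (dimension 2) consists of the simplices:

  0-simplices (6): A, B, D, E, F, G
  1-simplices (12): AB, AD, AE, AG, BD, BE, BF, BG, DE, DF, EF, EG
  2-simplices (6): ABD, ABG, ADE, BEF, BEG, DEF

so the chain groups are C_0 ≅ Z^6, C_1 ≅ Z^12, C_2 ≅ Z^6.

∂_1: C_1 → C_0 sends each edge [p,q] (with p < q) to q − p.
This gives a 6×12 integer matrix of rank 5; reducing to Smith normal form yields diagonal entries (1,1,1,1,1).

∂_2: C_2 → C_1 maps a triangle to the signed sum of its edges. For instance
  ∂DEF = EF − DF + DE,
  ∂BEF = EF − BF + BE.
This gives a 12×6 integer matrix of rank 6; reducing to Smith normal form yields diagonal entries (1,1,1,1,1,1).

From H_k ≅ ker(∂_k) / im(∂_{k+1}) we obtain:

  H_0: rank C_0 − rank ∂_1 = 6 − 5 = 1, and the invariant factors of ∂_1 are all 1, so H_0 = Z.
  H_1: rank ker ∂_1 − rank ∂_2 = (12 − 5) − 6 = 1, and the invariant factors of ∂_2 are all 1, so H_1 = Z.
  H_2: rank ker ∂_2 − rank ∂_3 = (6 − 6) − 0 = 0, and there is no ∂_3, so H_2 = 0.

(K is a triangulation of the cylinder S^1 x I.)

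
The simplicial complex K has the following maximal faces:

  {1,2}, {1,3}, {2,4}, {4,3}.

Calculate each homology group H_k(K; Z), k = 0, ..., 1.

H_0 = Z,  H_1 = Z.

We work with the vertex ordering 1 < 2 < 3 < 4. The simplices of K, each written with vertices in increasing order, are:

  0-simplices (4): [1], [2], [3], [4]
  1-simplices (4): [1,2], [1,3], [2,4], [3,4]

so the chain groups are C_0 ≅ Z^4, C_1 ≅ Z^4.

∂_1: C_1 → C_0 is given by ∂[p,q] = [q] − [p]. For instance
  ∂[3,4] = [4] − [3].
As a 4×4 matrix over Z this has rank 3, with invariant factors (1,1,1).

Computing H_k = (kernel of ∂_k) / (image of ∂_{k+1}):

  H_0: rank C_0 − rank ∂_1 = 4 − 3 = 1, and the invariant factors of ∂_1 are all 1, so H_0 ≅ Z.
  H_1: rank ker ∂_1 − rank ∂_2 = (4 − 3) − 0 = 1, and there is no ∂_2, so H_1 ≅ Z.

As a check, the Euler characteristic is 4 − 4 = 0, which agrees with 1 − 1 = 0.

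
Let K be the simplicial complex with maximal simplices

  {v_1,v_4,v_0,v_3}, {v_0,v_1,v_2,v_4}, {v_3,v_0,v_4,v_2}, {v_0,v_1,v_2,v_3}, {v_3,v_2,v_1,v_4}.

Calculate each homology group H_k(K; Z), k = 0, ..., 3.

Order the vertices as v_0 < v_1 < v_2 < v_3 < v_4. Listing each simplex with vertices in this order, K has dimension 3 with simplices:

  0-simplices (5): [v_0], [v_1], [v_2], [v_3], [v_4]
  1-simplices (10): [v_0,v_1], [v_0,v_2], [v_0,v_3], [v_0,v_4], [v_1,v_2], [v_1,v_3], [v_1,v_4], [v_2,v_3], [v_2,v_4], [v_3,v_4]
  2-simplices (10): [v_0,v_1,v_2], [v_0,v_1,v_3], [v_0,v_1,v_4], [v_0,v_2,v_3], [v_0,v_2,v_4], [v_0,v_3,v_4], [v_1,v_2,v_3], [v_1,v_2,v_4], [v_1,v_3,v_4], [v_2,v_3,v_4]
  3-simplices (5): [v_0,v_1,v_2,v_3], [v_0,v_1,v_2,v_4], [v_0,v_1,v_3,v_4], [v_0,v_2,v_3,v_4], [v_1,v_2,v_3,v_4]

so the chain groups are C_0 ≅ Z^5, C_1 ≅ Z^10, C_2 ≅ Z^10, C_3 ≅ Z^5.

∂_1: C_1 → C_0 maps an edge to its endpoints' difference, ∂[p,q] = q − p. For instance
  ∂[v_3,v_4] = [v_4] − [v_3].
As a 5×10 matrix over Z this has rank 4, with invariant factors (1,1,1,1).

∂_2: C_2 → C_1 acts by ∂[p,q,r] = [q,r] − [p,r] + [p,q]. For instance
  ∂[v_0,v_2,v_3] = [v_2,v_3] − [v_0,v_3] + [v_0,v_2],
  ∂[v_2,v_3,v_4] = [v_3,v_4] − [v_2,v_4] + [v_2,v_3].
The resulting 10×10 matrix has rank 6, and its Smith normal form has invariant factors (1,1,1,1,1,1).

The boundary map ∂_3: C_3 → C_2 sends each 3-simplex σ to the alternating sum Σ_i (−1)^i (σ with its i-th vertex removed). For instance
  ∂[v_0,v_2,v_3,v_4] = [v_2,v_3,v_4] − [v_0,v_3,v_4] + [v_0,v_2,v_4] − [v_0,v_2,v_3],
  ∂[v_0,v_1,v_2,v_3] = [v_1,v_2,v_3] − [v_0,v_2,v_3] + [v_0,v_1,v_3] − [v_0,v_1,v_2].
As a 10×5 matrix over Z this has rank 4, with invariant factors (1,1,1,1).

From H_k ≅ ker(∂_k) / im(∂_{k+1}) we obtain:

  H_0: rank C_0 − rank ∂_1 = 5 − 4 = 1, and the invariant factors of ∂_1 are all 1, so H_0 ≅ Z.
  H_1: rank ker ∂_1 − rank ∂_2 = (10 − 4) − 6 = 0, and the invariant factors of ∂_2 are all 1, so H_1 ≅ 0.
  H_2: rank ker ∂_2 − rank ∂_3 = (10 − 6) − 4 = 0, and the invariant factors of ∂_3 are all 1, so H_2 ≅ 0.
  H_3: rank ker ∂_3 − rank ∂_4 = (5 − 4) − 0 = 1, and there is no ∂_4, so H_3 ≅ Z.

As a check, the Euler characteristic is 5 − 10 + 10 − 5 = 0, which agrees with 1 − 0 + 0 − 1 = 0.

H_0 ≅ Z,  H_1 = 0,  H_2 = 0,  H_3 ≅ Z.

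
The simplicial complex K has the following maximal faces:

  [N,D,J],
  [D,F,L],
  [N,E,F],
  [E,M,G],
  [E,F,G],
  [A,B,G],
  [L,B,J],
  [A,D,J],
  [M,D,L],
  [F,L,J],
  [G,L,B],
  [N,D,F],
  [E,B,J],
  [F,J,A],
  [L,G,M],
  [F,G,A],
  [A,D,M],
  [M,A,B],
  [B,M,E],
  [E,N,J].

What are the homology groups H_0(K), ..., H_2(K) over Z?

H_0 ≅ Z,  H_1 ≅ Z × Z/2,  H_2 = 0.

Take the total order A < B < D < E < F < G < J < L < M < N on the vertex set. Then K (dimension 2) consists of the simplices:

  0-simplices (10): A, B, D, E, F, G, J, L, M, N
  1-simplices (30): AB, AD, AF, AG, AJ, AM, BE, BG, BJ, BL, BM, DF, DJ, DL, DM, DN, EF, EG, EJ, EM, EN, FG, FJ, FL, FN, GL, GM, JL, JN, LM
  2-simplices (20): ABG, ABM, ADJ, ADM, AFG, AFJ, BEJ, BEM, BGL, BJL, DFL, DFN, DJN, DLM, EFG, EFN, EGM, EJN, FJL, GLM

so the chain groups are C_0 ≅ Z^10, C_1 ≅ Z^30, C_2 ≅ Z^20.

∂_1: C_1 → C_0 is given by ∂[p,q] = [q] − [p]. For instance
  ∂DJ = J − D.
The 10×30 boundary matrix has rank 9 and Smith normal form diag(1,1,1,1,1,1,1,1,1).

Boundary ∂_2: C_2 → C_1 sends each 2-simplex [p,q,r] to [q,r] − [p,r] + [p,q]. For instance
  ∂AFG = FG − AG + AF,
  ∂DLM = LM − DM + DL.
As a 30×20 matrix over Z this has rank 20, with invariant factors (1,1,1,1,1,1,1,1,1,1,1,1,1,1,1,1,1,1,1,2).

Reading off H_k = ker ∂_k / im ∂_{k+1}:

  H_0: rank C_0 − rank ∂_1 = 10 − 9 = 1, and the invariant factors of ∂_1 are all 1, so H_0 ≅ Z.
  H_1: rank ker ∂_1 − rank ∂_2 = (30 − 9) − 20 = 1, and ∂_2 has invariant factor 2 > 1, so H_1 ≅ Z × Z/2.
  H_2: rank ker ∂_2 − rank ∂_3 = (20 − 20) − 0 = 0, and there is no ∂_3, so H_2 ≅ 0.

(K is a triangulation of the Klein bottle.)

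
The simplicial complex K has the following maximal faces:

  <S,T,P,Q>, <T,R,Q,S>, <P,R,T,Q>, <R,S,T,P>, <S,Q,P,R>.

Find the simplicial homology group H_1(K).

Take the total order P < Q < R < S < T on the vertex set. Then K (dimension 3) consists of the simplices:

  0-simplices (5): P, Q, R, S, T
  1-simplices (10): PQ, PR, PS, PT, QR, QS, QT, RS, RT, ST
  2-simplices (10): PQR, PQS, PQT, PRS, PRT, PST, QRS, QRT, QST, RST
  3-simplices (5): PQRS, PQRT, PQST, PRST, QRST

so the chain groups are C_0 ≅ Z^5, C_1 ≅ Z^10, C_2 ≅ Z^10, C_3 ≅ Z^5.

∂_1: C_1 → C_0 sends each edge [p,q] (with p < q) to q − p.
The 5×10 boundary matrix has rank 4 and Smith normal form diag(1,1,1,1).

The boundary map ∂_2: C_2 → C_1 maps a triangle to the signed sum of its edges. For instance
  ∂PRT = RT − PT + PR,
  ∂QRT = RT − QT + QR.
The resulting 10×10 matrix has rank 6, and its Smith normal form has invariant factors (1,1,1,1,1,1).

Boundary ∂_3: C_3 → C_2 sends each 3-simplex σ to the alternating sum Σ_i (−1)^i (σ with its i-th vertex removed). For instance
  ∂PQRS = QRS − PRS + PQS − PQR,
  ∂PQST = QST − PST + PQT − PQS.
The resulting 10×5 matrix has rank 4, and its Smith normal form has invariant factors (1,1,1,1).

Reading off H_k = ker ∂_k / im ∂_{k+1}:

  H_1: rank ker ∂_1 − rank ∂_2 = (10 − 4) − 6 = 0, and the invariant factors of ∂_2 are all 1, so H_1 = 0.

H_1 = 0.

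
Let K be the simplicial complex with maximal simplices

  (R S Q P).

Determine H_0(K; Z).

H_0 ≅ Z.

K has 4 vertices, 6 edges, 4 triangles, 1 3-simplex.
rank ∂_0 = 0, rank ∂_1 = 3 ⇒ b_0 = 4 − 0 − 3 = 1; all invariant factors of ∂_1 are 1 so no torsion. So H_0 = Z.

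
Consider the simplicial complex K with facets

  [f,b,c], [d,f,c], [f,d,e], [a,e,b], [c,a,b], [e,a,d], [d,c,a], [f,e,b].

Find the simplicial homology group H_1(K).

K has 6 vertices, 12 edges, 8 triangles.
rank ∂_1 = 5, rank ∂_2 = 7 ⇒ b_1 = 12 − 5 − 7 = 0; all invariant factors of ∂_2 are 1 so no torsion. So H_1 ≅ 0.

H_1 = 0.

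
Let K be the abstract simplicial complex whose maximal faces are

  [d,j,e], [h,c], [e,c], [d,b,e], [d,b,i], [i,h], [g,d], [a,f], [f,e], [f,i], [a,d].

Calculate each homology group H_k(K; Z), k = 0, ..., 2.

H_0 ≅ Z,  H_1 ≅ Z^3,  H_2 = 0.

We work with the vertex ordering a < b < c < d < e < f < g < h < i < j. The simplices of K, each written with vertices in increasing order, are:

  0-simplices (10): a, b, c, d, e, f, g, h, i, j
  1-simplices (15): ad, af, bd, be, bi, ce, ch, de, dg, di, dj, ef, ej, fi, hi
  2-simplices (3): bde, bdi, dej

giving chain groups C_0 ≅ Z^10, C_1 ≅ Z^15, C_2 ≅ Z^3.

Boundary ∂_1: C_1 → C_0 is given by ∂[p,q] = [q] − [p].
The resulting 10×15 matrix has rank 9, and its Smith normal form has invariant factors (1,1,1,1,1,1,1,1,1).

∂_2: C_2 → C_1 maps a triangle to the signed sum of its edges. For instance
  ∂bde = de − be + bd,
  ∂bdi = di − bi + bd.
The 15×3 boundary matrix has rank 3 and Smith normal form diag(1,1,1).

Now H_k = ker ∂_k / im ∂_{k+1}, so:

  H_0: rank C_0 − rank ∂_1 = 10 − 9 = 1, and the invariant factors of ∂_1 are all 1, so H_0 = Z.
  H_1: rank ker ∂_1 − rank ∂_2 = (15 − 9) − 3 = 3, and the invariant factors of ∂_2 are all 1, so H_1 = Z^3.
  H_2: rank ker ∂_2 − rank ∂_3 = (3 − 3) − 0 = 0, and there is no ∂_3, so H_2 = 0.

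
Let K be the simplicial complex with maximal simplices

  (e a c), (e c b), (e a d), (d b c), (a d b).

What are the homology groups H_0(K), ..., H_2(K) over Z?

Take the total order a < b < c < d < e on the vertex set. Then K (dimension 2) consists of the simplices:

  0-simplices (5): a, b, c, d, e
  1-simplices (10): ab, ac, ad, ae, bc, bd, be, cd, ce, de
  2-simplices (5): abd, ace, ade, bcd, bce

so the chain groups are C_0 ≅ Z^5, C_1 ≅ Z^10, C_2 ≅ Z^5.

The boundary map ∂_1: C_1 → C_0 sends each edge [p,q] (with p < q) to q − p.
The resulting 5×10 matrix has rank 4, and its Smith normal form has invariant factors (1,1,1,1).

The boundary map ∂_2: C_2 → C_1 acts by ∂[p,q,r] = [q,r] − [p,r] + [p,q]. For instance
  ∂abd = bd − ad + ab,
  ∂ace = ce − ae + ac.
The resulting 10×5 matrix has rank 5, and its Smith normal form has invariant factors (1,1,1,1,1).

From H_k ≅ ker(∂_k) / im(∂_{k+1}) we obtain:

  H_0: rank C_0 − rank ∂_1 = 5 − 4 = 1, and the invariant factors of ∂_1 are all 1, so H_0 ≅ Z.
  H_1: rank ker ∂_1 − rank ∂_2 = (10 − 4) − 5 = 1, and the invariant factors of ∂_2 are all 1, so H_1 ≅ Z.
  H_2: rank ker ∂_2 − rank ∂_3 = (5 − 5) − 0 = 0, and there is no ∂_3, so H_2 ≅ 0.

(K is a triangulation of the Möbius band.)

H_0 ≅ Z,  H_1 ≅ Z,  H_2 = 0.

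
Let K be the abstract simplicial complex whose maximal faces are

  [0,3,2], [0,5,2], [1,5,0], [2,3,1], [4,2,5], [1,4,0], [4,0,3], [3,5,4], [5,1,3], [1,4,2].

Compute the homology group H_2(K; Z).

Fix the vertex order 0 < 1 < 2 < 3 < 4 < 5 and write every simplex with vertices in increasing order. Then dim K = 2 and the simplices of K are:

  0-simplices (6): [0], [1], [2], [3], [4], [5]
  1-simplices (15): [0,1], [0,2], [0,3], [0,4], [0,5], [1,2], [1,3], [1,4], [1,5], [2,3], [2,4], [2,5], [3,4], [3,5], [4,5]
  2-simplices (10): [0,1,4], [0,1,5], [0,2,3], [0,2,5], [0,3,4], [1,2,3], [1,2,4], [1,3,5], [2,4,5], [3,4,5]

so the chain groups are C_0 ≅ Z^6, C_1 ≅ Z^15, C_2 ≅ Z^10.

Boundary ∂_1: C_1 → C_0 sends each edge [p,q] (with p < q) to q − p. For instance
  ∂[1,3] = [3] − [1].
As a 6×15 matrix over Z this has rank 5, with invariant factors (1,1,1,1,1).

The boundary map ∂_2: C_2 → C_1 acts by ∂[p,q,r] = [q,r] − [p,r] + [p,q]. For instance
  ∂[3,4,5] = [4,5] − [3,5] + [3,4],
  ∂[0,2,5] = [2,5] − [0,5] + [0,2].
The resulting 15×10 matrix has rank 10, and its Smith normal form has invariant factors (1,1,1,1,1,1,1,1,1,2).

Now H_k = ker ∂_k / im ∂_{k+1}, so:

  H_2: rank ker ∂_2 − rank ∂_3 = (10 − 10) − 0 = 0, and there is no ∂_3, so H_2 = 0.

H_2 ≅ 0.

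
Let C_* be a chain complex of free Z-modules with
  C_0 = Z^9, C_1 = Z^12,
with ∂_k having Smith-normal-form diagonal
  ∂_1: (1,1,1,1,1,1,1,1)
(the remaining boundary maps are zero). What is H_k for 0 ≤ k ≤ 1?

H_0: b_0 = 9 − 0 − 8 = 1; torsion from ∂_1 factors > 1: none. So H_0 ≅ Z.
H_1: b_1 = 12 − 8 − 0 = 4; torsion from ∂_2 factors > 1: none. So H_1 ≅ Z^4.

H_0 ≅ Z,  H_1 ≅ Z^4.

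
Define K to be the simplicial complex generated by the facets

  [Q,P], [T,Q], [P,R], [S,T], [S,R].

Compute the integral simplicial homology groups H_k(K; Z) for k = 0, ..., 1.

We work with the vertex ordering P < Q < R < S < T. The simplices of K, each written with vertices in increasing order, are:

  0-simplices (5): P, Q, R, S, T
  1-simplices (5): PQ, PR, QT, RS, ST

so the chain groups are C_0 ≅ Z^5, C_1 ≅ Z^5.

Boundary ∂_1: C_1 → C_0 sends each edge [p,q] (with p < q) to q − p.
This gives a 5×5 integer matrix of rank 4; reducing to Smith normal form yields diagonal entries (1,1,1,1).

Reading off H_k = ker ∂_k / im ∂_{k+1}:

  H_0: rank C_0 − rank ∂_1 = 5 − 4 = 1, and the invariant factors of ∂_1 are all 1, so H_0 = Z.
  H_1: rank ker ∂_1 − rank ∂_2 = (5 − 4) − 0 = 1, and there is no ∂_2, so H_1 = Z.

H_0 ≅ Z,  H_1 ≅ Z.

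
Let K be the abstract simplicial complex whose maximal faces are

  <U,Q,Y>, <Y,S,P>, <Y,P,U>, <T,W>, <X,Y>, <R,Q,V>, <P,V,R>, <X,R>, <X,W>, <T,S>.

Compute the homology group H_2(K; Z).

H_2 ≅ 0.

K has 10 vertices, 17 edges, 5 triangles.
rank ∂_2 = 5, rank ∂_3 = 0 ⇒ b_2 = 5 − 5 − 0 = 0. So H_2 ≅ 0.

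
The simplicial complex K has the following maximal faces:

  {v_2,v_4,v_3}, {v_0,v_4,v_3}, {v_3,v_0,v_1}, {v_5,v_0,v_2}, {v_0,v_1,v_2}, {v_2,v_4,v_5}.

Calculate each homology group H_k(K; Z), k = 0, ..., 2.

H_0 = Z,  H_1 = Z,  H_2 = 0.

Fix the vertex order v_0 < v_1 < v_2 < v_3 < v_4 < v_5 and write every simplex with vertices in increasing order. Then dim K = 2 and the simplices of K are:

  0-simplices (6): [v_0], [v_1], [v_2], [v_3], [v_4], [v_5]
  1-simplices (12): [v_0,v_1], [v_0,v_2], [v_0,v_3], [v_0,v_4], [v_0,v_5], [v_1,v_2], [v_1,v_3], [v_2,v_3], [v_2,v_4], [v_2,v_5], [v_3,v_4], [v_4,v_5]
  2-simplices (6): [v_0,v_1,v_2], [v_0,v_1,v_3], [v_0,v_2,v_5], [v_0,v_3,v_4], [v_2,v_3,v_4], [v_2,v_4,v_5]

so the chain groups are C_0 ≅ Z^6, C_1 ≅ Z^12, C_2 ≅ Z^6.

The boundary map ∂_1: C_1 → C_0 maps an edge to its endpoints' difference, ∂[p,q] = q − p. For instance
  ∂[v_0,v_3] = [v_3] − [v_0].
This gives a 6×12 integer matrix of rank 5; reducing to Smith normal form yields diagonal entries (1,1,1,1,1).

The boundary map ∂_2: C_2 → C_1 acts by ∂[p,q,r] = [q,r] − [p,r] + [p,q]. For instance
  ∂[v_0,v_2,v_5] = [v_2,v_5] − [v_0,v_5] + [v_0,v_2],
  ∂[v_0,v_1,v_3] = [v_1,v_3] − [v_0,v_3] + [v_0,v_1].
The 12×6 boundary matrix has rank 6 and Smith normal form diag(1,1,1,1,1,1).

From H_k ≅ ker(∂_k) / im(∂_{k+1}) we obtain:

  H_0: rank C_0 − rank ∂_1 = 6 − 5 = 1, and the invariant factors of ∂_1 are all 1, so H_0 = Z.
  H_1: rank ker ∂_1 − rank ∂_2 = (12 − 5) − 6 = 1, and the invariant factors of ∂_2 are all 1, so H_1 = Z.
  H_2: rank ker ∂_2 − rank ∂_3 = (6 − 6) − 0 = 0, and there is no ∂_3, so H_2 = 0.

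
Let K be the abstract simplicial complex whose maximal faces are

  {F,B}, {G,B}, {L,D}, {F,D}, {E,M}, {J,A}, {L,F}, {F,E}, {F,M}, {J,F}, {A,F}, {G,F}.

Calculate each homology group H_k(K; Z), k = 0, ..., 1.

Take the total order A < B < D < E < F < G < J < L < M on the vertex set. Then K (dimension 1) consists of the simplices:

  0-simplices (9): A, B, D, E, F, G, J, L, M
  1-simplices (12): AF, AJ, BF, BG, DF, DL, EF, EM, FG, FJ, FL, FM

so the chain groups are C_0 ≅ Z^9, C_1 ≅ Z^12.

Boundary ∂_1: C_1 → C_0 maps an edge to its endpoints' difference, ∂[p,q] = q − p. For instance
  ∂EM = M − E.
The resulting 9×12 matrix has rank 8, and its Smith normal form has invariant factors (1,1,1,1,1,1,1,1).

Computing H_k = (kernel of ∂_k) / (image of ∂_{k+1}):

  H_0: rank C_0 − rank ∂_1 = 9 − 8 = 1, and the invariant factors of ∂_1 are all 1, so H_0 ≅ Z.
  H_1: rank ker ∂_1 − rank ∂_2 = (12 − 8) − 0 = 4, and there is no ∂_2, so H_1 ≅ Z^4.

As a check, the Euler characteristic is 9 − 12 = -3, which agrees with 1 − 4 = -3.

H_0 ≅ Z,  H_1 ≅ Z^4.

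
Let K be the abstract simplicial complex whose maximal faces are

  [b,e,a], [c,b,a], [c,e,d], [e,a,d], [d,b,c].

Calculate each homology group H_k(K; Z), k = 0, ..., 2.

H_0 = Z,  H_1 = Z,  H_2 = 0.

Order the vertices as a < b < c < d < e. Listing each simplex with vertices in this order, K has dimension 2 with simplices:

  0-simplices (5): a, b, c, d, e
  1-simplices (10): ab, ac, ad, ae, bc, bd, be, cd, ce, de
  2-simplices (5): abc, abe, ade, bcd, cde

so the chain groups are C_0 ≅ Z^5, C_1 ≅ Z^10, C_2 ≅ Z^5.

Boundary ∂_1: C_1 → C_0 maps an edge to its endpoints' difference, ∂[p,q] = q − p.
The resulting 5×10 matrix has rank 4, and its Smith normal form has invariant factors (1,1,1,1).

The boundary map ∂_2: C_2 → C_1 maps a triangle to the signed sum of its edges. For instance
  ∂bcd = cd − bd + bc,
  ∂cde = de − ce + cd.
As a 10×5 matrix over Z this has rank 5, with invariant factors (1,1,1,1,1).

From H_k ≅ ker(∂_k) / im(∂_{k+1}) we obtain:

  H_0: rank C_0 − rank ∂_1 = 5 − 4 = 1, and the invariant factors of ∂_1 are all 1, so H_0 = Z.
  H_1: rank ker ∂_1 − rank ∂_2 = (10 − 4) − 5 = 1, and the invariant factors of ∂_2 are all 1, so H_1 = Z.
  H_2: rank ker ∂_2 − rank ∂_3 = (5 − 5) − 0 = 0, and there is no ∂_3, so H_2 = 0.

(K is a triangulation of the Möbius band.)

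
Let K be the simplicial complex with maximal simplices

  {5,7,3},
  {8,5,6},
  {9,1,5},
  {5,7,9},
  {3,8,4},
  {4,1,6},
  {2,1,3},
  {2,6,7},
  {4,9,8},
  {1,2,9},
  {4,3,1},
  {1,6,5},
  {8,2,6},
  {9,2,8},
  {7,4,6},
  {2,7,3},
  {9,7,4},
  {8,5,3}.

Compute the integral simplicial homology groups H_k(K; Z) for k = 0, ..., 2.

H_0 ≅ Z,  H_1 ≅ Z^2,  H_2 ≅ Z.

Take the total order 1 < 2 < 3 < 4 < 5 < 6 < 7 < 8 < 9 on the vertex set. Then K (dimension 2) consists of the simplices:

  0-simplices (9): [1], [2], [3], [4], [5], [6], [7], [8], [9]
  1-simplices (27): (27 of them)
  2-simplices (18): [1,2,3], [1,2,9], [1,3,4], [1,4,6], [1,5,6], [1,5,9], [2,3,7], [2,6,7], [2,6,8], [2,8,9], [3,4,8], [3,5,7], [3,5,8], [4,6,7], [4,7,9], [4,8,9], [5,6,8], [5,7,9]

so the chain groups are C_0 ≅ Z^9, C_1 ≅ Z^27, C_2 ≅ Z^18.

The boundary map ∂_1: C_1 → C_0 is given by ∂[p,q] = [q] − [p]. For instance
  ∂[4,9] = [9] − [4].
The resulting 9×27 matrix has rank 8, and its Smith normal form has invariant factors (1,1,1,1,1,1,1,1).

∂_2: C_2 → C_1 sends each 2-simplex [p,q,r] to [q,r] − [p,r] + [p,q]. For instance
  ∂[5,6,8] = [6,8] − [5,8] + [5,6],
  ∂[4,7,9] = [7,9] − [4,9] + [4,7].
As a 27×18 matrix over Z this has rank 17, with invariant factors (1,1,1,1,1,1,1,1,1,1,1,1,1,1,1,1,1).

Reading off H_k = ker ∂_k / im ∂_{k+1}:

  H_0: rank C_0 − rank ∂_1 = 9 − 8 = 1, and the invariant factors of ∂_1 are all 1, so H_0 ≅ Z.
  H_1: rank ker ∂_1 − rank ∂_2 = (27 − 8) − 17 = 2, and the invariant factors of ∂_2 are all 1, so H_1 ≅ Z^2.
  H_2: rank ker ∂_2 − rank ∂_3 = (18 − 17) − 0 = 1, and there is no ∂_3, so H_2 ≅ Z.

(K is a triangulation of the torus T^2.)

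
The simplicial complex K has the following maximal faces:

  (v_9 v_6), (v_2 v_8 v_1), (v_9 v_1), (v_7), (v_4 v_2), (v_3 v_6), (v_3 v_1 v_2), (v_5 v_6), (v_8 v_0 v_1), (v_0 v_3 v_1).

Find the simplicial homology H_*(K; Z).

Take the total order v_0 < v_1 < v_2 < v_3 < v_4 < v_5 < v_6 < v_7 < v_8 < v_9 on the vertex set. Then K (dimension 2) consists of the simplices:

  0-simplices (10): [v_0], [v_1], [v_2], [v_3], [v_4], [v_5], [v_6], [v_7], [v_8], [v_9]
  1-simplices (13): [v_0,v_1], [v_0,v_3], [v_0,v_8], [v_1,v_2], [v_1,v_3], [v_1,v_8], [v_1,v_9], [v_2,v_3], [v_2,v_4], [v_2,v_8], [v_3,v_6], [v_5,v_6], [v_6,v_9]
  2-simplices (4): [v_0,v_1,v_3], [v_0,v_1,v_8], [v_1,v_2,v_3], [v_1,v_2,v_8]

so the chain groups are C_0 ≅ Z^10, C_1 ≅ Z^13, C_2 ≅ Z^4.

∂_1: C_1 → C_0 sends each edge [p,q] (with p < q) to q − p. For instance
  ∂[v_2,v_8] = [v_8] − [v_2].
This gives a 10×13 integer matrix of rank 8; reducing to Smith normal form yields diagonal entries (1,1,1,1,1,1,1,1).

Boundary ∂_2: C_2 → C_1 maps a triangle to the signed sum of its edges. For instance
  ∂[v_1,v_2,v_8] = [v_2,v_8] − [v_1,v_8] + [v_1,v_2],
  ∂[v_1,v_2,v_3] = [v_2,v_3] − [v_1,v_3] + [v_1,v_2].
The 13×4 boundary matrix has rank 4 and Smith normal form diag(1,1,1,1).

Reading off H_k = ker ∂_k / im ∂_{k+1}:

  H_0: rank C_0 − rank ∂_1 = 10 − 8 = 2, and the invariant factors of ∂_1 are all 1, so H_0 = Z^2.
  H_1: rank ker ∂_1 − rank ∂_2 = (13 − 8) − 4 = 1, and the invariant factors of ∂_2 are all 1, so H_1 = Z.
  H_2: rank ker ∂_2 − rank ∂_3 = (4 − 4) − 0 = 0, and there is no ∂_3, so H_2 = 0.

As a check, the Euler characteristic is 10 − 13 + 4 = 1, which agrees with 2 − 1 + 0 = 1.

H_0 ≅ Z^2,  H_1 ≅ Z,  H_2 = 0.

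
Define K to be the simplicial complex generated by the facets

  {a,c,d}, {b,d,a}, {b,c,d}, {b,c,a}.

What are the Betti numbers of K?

Order the vertices as a < b < c < d. Listing each simplex with vertices in this order, K has dimension 2 with simplices:

  0-simplices (4): a, b, c, d
  1-simplices (6): ab, ac, ad, bc, bd, cd
  2-simplices (4): abc, abd, acd, bcd

giving chain groups C_0 ≅ Z^4, C_1 ≅ Z^6, C_2 ≅ Z^4.

∂_1: C_1 → C_0 is given by ∂[p,q] = [q] − [p]. For instance
  ∂cd = d − c.
The 4×6 boundary matrix has rank 3 and Smith normal form diag(1,1,1).

The boundary map ∂_2: C_2 → C_1 acts by ∂[p,q,r] = [q,r] − [p,r] + [p,q]. For instance
  ∂bcd = cd − bd + bc,
  ∂abc = bc − ac + ab.
The resulting 6×4 matrix has rank 3, and its Smith normal form has invariant factors (1,1,1).

Computing H_k = (kernel of ∂_k) / (image of ∂_{k+1}):

  H_0: rank C_0 − rank ∂_1 = 4 − 3 = 1, and the invariant factors of ∂_1 are all 1, so H_0 = Z.
  H_1: rank ker ∂_1 − rank ∂_2 = (6 − 3) − 3 = 0, and the invariant factors of ∂_2 are all 1, so H_1 = 0.
  H_2: rank ker ∂_2 − rank ∂_3 = (4 − 3) − 0 = 1, and there is no ∂_3, so H_2 = Z.

As a check, the Euler characteristic is 4 − 6 + 4 = 2, which agrees with 1 − 0 + 1 = 2.
(K is a triangulation of the 2-sphere S^2.)

Hence the Betti numbers are b_0 = 1, b_1 = 0, b_2 = 1.

b_0 = 1, b_1 = 0, b_2 = 1.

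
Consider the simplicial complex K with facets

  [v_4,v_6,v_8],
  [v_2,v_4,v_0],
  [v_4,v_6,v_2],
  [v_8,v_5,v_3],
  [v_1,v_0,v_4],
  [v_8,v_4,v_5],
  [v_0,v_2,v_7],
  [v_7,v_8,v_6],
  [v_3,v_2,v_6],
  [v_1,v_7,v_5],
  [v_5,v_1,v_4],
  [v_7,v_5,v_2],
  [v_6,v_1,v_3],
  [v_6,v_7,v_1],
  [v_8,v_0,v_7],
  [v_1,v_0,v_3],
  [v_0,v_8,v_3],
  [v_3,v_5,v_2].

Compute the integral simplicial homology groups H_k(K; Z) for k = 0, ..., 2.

H_0 = Z,  H_1 = Z^2,  H_2 = Z.

Take the total order v_0 < v_1 < v_2 < v_3 < v_4 < v_5 < v_6 < v_7 < v_8 on the vertex set. Then K (dimension 2) consists of the simplices:

  0-simplices (9): [v_0], [v_1], [v_2], [v_3], [v_4], [v_5], [v_6], [v_7], [v_8]
  1-simplices (27): (27 of them)
  2-simplices (18): (18 of them)

so the chain groups are C_0 ≅ Z^9, C_1 ≅ Z^27, C_2 ≅ Z^18.

Boundary ∂_1: C_1 → C_0 maps an edge to its endpoints' difference, ∂[p,q] = q − p.
This gives a 9×27 integer matrix of rank 8; reducing to Smith normal form yields diagonal entries (1,1,1,1,1,1,1,1).

The boundary map ∂_2: C_2 → C_1 acts by ∂[p,q,r] = [q,r] − [p,r] + [p,q]. For instance
  ∂[v_1,v_3,v_6] = [v_3,v_6] − [v_1,v_6] + [v_1,v_3],
  ∂[v_1,v_4,v_5] = [v_4,v_5] − [v_1,v_5] + [v_1,v_4].
The 27×18 boundary matrix has rank 17 and Smith normal form diag(1,1,1,1,1,1,1,1,1,1,1,1,1,1,1,1,1).

From H_k ≅ ker(∂_k) / im(∂_{k+1}) we obtain:

  H_0: rank C_0 − rank ∂_1 = 9 − 8 = 1, and the invariant factors of ∂_1 are all 1, so H_0 = Z.
  H_1: rank ker ∂_1 − rank ∂_2 = (27 − 8) − 17 = 2, and the invariant factors of ∂_2 are all 1, so H_1 = Z^2.
  H_2: rank ker ∂_2 − rank ∂_3 = (18 − 17) − 0 = 1, and there is no ∂_3, so H_2 = Z.

As a check, the Euler characteristic is 9 − 27 + 18 = 0, which agrees with 1 − 2 + 1 = 0.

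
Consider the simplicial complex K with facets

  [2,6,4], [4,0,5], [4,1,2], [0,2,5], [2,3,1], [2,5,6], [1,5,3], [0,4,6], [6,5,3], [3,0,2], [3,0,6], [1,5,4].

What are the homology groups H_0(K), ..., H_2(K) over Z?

Order the vertices as 0 < 1 < 2 < 3 < 4 < 5 < 6. Listing each simplex with vertices in this order, K has dimension 2 with simplices:

  0-simplices (7): [0], [1], [2], [3], [4], [5], [6]
  1-simplices (18): [0,2], [0,3], [0,4], [0,5], [0,6], [1,2], [1,3], [1,4], [1,5], [2,3], [2,4], [2,5], [2,6], [3,5], [3,6], [4,5], [4,6], [5,6]
  2-simplices (12): [0,2,3], [0,2,5], [0,3,6], [0,4,5], [0,4,6], [1,2,3], [1,2,4], [1,3,5], [1,4,5], [2,4,6], [2,5,6], [3,5,6]

Hence C_0 ≅ Z^7, C_1 ≅ Z^18, C_2 ≅ Z^12.

∂_1: C_1 → C_0 sends each edge [p,q] (with p < q) to q − p. For instance
  ∂[1,4] = [4] − [1].
The 7×18 boundary matrix has rank 6 and Smith normal form diag(1,1,1,1,1,1).

Boundary ∂_2: C_2 → C_1 sends each 2-simplex [p,q,r] to [q,r] − [p,r] + [p,q]. For instance
  ∂[1,3,5] = [3,5] − [1,5] + [1,3],
  ∂[1,2,3] = [2,3] − [1,3] + [1,2].
As a 18×12 matrix over Z this has rank 12, with invariant factors (1,1,1,1,1,1,1,1,1,1,1,2).

Now H_k = ker ∂_k / im ∂_{k+1}, so:

  H_0: rank C_0 − rank ∂_1 = 7 − 6 = 1, and the invariant factors of ∂_1 are all 1, so H_0 = Z.
  H_1: rank ker ∂_1 − rank ∂_2 = (18 − 6) − 12 = 0, and ∂_2 has invariant factor 2 > 1, so H_1 = Z/2.
  H_2: rank ker ∂_2 − rank ∂_3 = (12 − 12) − 0 = 0, and there is no ∂_3, so H_2 = 0.

As a check, the Euler characteristic is 7 − 18 + 12 = 1, which agrees with 1 − 0 + 0 = 1.
(K is a triangulation of the real projective plane RP^2.)

H_0 = Z,  H_1 = Z/2,  H_2 = 0.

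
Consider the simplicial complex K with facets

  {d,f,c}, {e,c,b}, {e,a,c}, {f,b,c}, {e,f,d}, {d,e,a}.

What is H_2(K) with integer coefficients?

H_2 = 0.

Order the vertices as a < b < c < d < e < f. Listing each simplex with vertices in this order, K has dimension 2 with simplices:

  0-simplices (6): a, b, c, d, e, f
  1-simplices (12): ac, ad, ae, bc, be, bf, cd, ce, cf, de, df, ef
  2-simplices (6): ace, ade, bce, bcf, cdf, def

giving chain groups C_0 ≅ Z^6, C_1 ≅ Z^12, C_2 ≅ Z^6.

The boundary map ∂_1: C_1 → C_0 maps an edge to its endpoints' difference, ∂[p,q] = q − p. For instance
  ∂ef = f − e.
The 6×12 boundary matrix has rank 5 and Smith normal form diag(1,1,1,1,1).

∂_2: C_2 → C_1 acts by ∂[p,q,r] = [q,r] − [p,r] + [p,q]. For instance
  ∂bce = ce − be + bc,
  ∂bcf = cf − bf + bc.
As a 12×6 matrix over Z this has rank 6, with invariant factors (1,1,1,1,1,1).

Now H_k = ker ∂_k / im ∂_{k+1}, so:

  H_2: rank ker ∂_2 − rank ∂_3 = (6 − 6) − 0 = 0, and there is no ∂_3, so H_2 = 0.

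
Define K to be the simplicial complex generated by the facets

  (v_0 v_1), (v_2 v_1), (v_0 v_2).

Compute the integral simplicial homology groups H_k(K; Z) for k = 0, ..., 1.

H_0 ≅ Z,  H_1 ≅ Z.

We work with the vertex ordering v_0 < v_1 < v_2. The simplices of K, each written with vertices in increasing order, are:

  0-simplices (3): [v_0], [v_1], [v_2]
  1-simplices (3): [v_0,v_1], [v_0,v_2], [v_1,v_2]

giving chain groups C_0 ≅ Z^3, C_1 ≅ Z^3.

Boundary ∂_1: C_1 → C_0 sends each edge [p,q] (with p < q) to q − p.
As a 3×3 matrix over Z this has rank 2, with invariant factors (1,1).

Computing H_k = (kernel of ∂_k) / (image of ∂_{k+1}):

  H_0: rank C_0 − rank ∂_1 = 3 − 2 = 1, and the invariant factors of ∂_1 are all 1, so H_0 ≅ Z.
  H_1: rank ker ∂_1 − rank ∂_2 = (3 − 2) − 0 = 1, and there is no ∂_2, so H_1 ≅ Z.

As a check, the Euler characteristic is 3 − 3 = 0, which agrees with 1 − 1 = 0.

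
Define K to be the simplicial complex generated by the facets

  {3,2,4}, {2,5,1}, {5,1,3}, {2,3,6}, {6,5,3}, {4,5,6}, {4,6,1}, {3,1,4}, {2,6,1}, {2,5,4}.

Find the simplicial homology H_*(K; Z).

Order the vertices as 1 < 2 < 3 < 4 < 5 < 6. Listing each simplex with vertices in this order, K has dimension 2 with simplices:

  0-simplices (6): [1], [2], [3], [4], [5], [6]
  1-simplices (15): [1,2], [1,3], [1,4], [1,5], [1,6], [2,3], [2,4], [2,5], [2,6], [3,4], [3,5], [3,6], [4,5], [4,6], [5,6]
  2-simplices (10): [1,2,5], [1,2,6], [1,3,4], [1,3,5], [1,4,6], [2,3,4], [2,3,6], [2,4,5], [3,5,6], [4,5,6]

so the chain groups are C_0 ≅ Z^6, C_1 ≅ Z^15, C_2 ≅ Z^10.

Boundary ∂_1: C_1 → C_0 sends each edge [p,q] (with p < q) to q − p. For instance
  ∂[2,4] = [4] − [2].
The resulting 6×15 matrix has rank 5, and its Smith normal form has invariant factors (1,1,1,1,1).

∂_2: C_2 → C_1 acts by ∂[p,q,r] = [q,r] − [p,r] + [p,q]. For instance
  ∂[2,4,5] = [4,5] − [2,5] + [2,4],
  ∂[1,4,6] = [4,6] − [1,6] + [1,4].
As a 15×10 matrix over Z this has rank 10, with invariant factors (1,1,1,1,1,1,1,1,1,2).

From H_k ≅ ker(∂_k) / im(∂_{k+1}) we obtain:

  H_0: rank C_0 − rank ∂_1 = 6 − 5 = 1, and the invariant factors of ∂_1 are all 1, so H_0 ≅ Z.
  H_1: rank ker ∂_1 − rank ∂_2 = (15 − 5) − 10 = 0, and ∂_2 has invariant factor 2 > 1, so H_1 ≅ Z/2Z.
  H_2: rank ker ∂_2 − rank ∂_3 = (10 − 10) − 0 = 0, and there is no ∂_3, so H_2 ≅ 0.

H_0 ≅ Z,  H_1 ≅ Z/2Z,  H_2 = 0.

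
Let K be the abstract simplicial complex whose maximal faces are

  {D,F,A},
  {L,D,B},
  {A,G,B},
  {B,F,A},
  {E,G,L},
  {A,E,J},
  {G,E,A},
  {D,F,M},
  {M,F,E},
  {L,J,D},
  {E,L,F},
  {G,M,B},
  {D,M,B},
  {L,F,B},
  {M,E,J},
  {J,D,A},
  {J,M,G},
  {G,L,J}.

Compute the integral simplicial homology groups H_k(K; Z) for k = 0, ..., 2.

H_0 ≅ Z,  H_1 ≅ Z ⊕ Z/2,  H_2 = 0.

We work with the vertex ordering A < B < D < E < F < G < J < L < M. The simplices of K, each written with vertices in increasing order, are:

  0-simplices (9): A, B, D, E, F, G, J, L, M
  1-simplices (27): AB, AD, AE, AF, AG, AJ, BD, BF, BG, BL, BM, DF, DJ, DL, DM, EF, EG, EJ, EL, EM, FL, FM, GJ, GL, GM, JL, JM
  2-simplices (18): ABF, ABG, ADF, ADJ, AEG, AEJ, BDL, BDM, BFL, BGM, DFM, DJL, EFL, EFM, EGL, EJM, GJL, GJM

Hence C_0 ≅ Z^9, C_1 ≅ Z^27, C_2 ≅ Z^18.

The boundary map ∂_1: C_1 → C_0 maps an edge to its endpoints' difference, ∂[p,q] = q − p.
As a 9×27 matrix over Z this has rank 8, with invariant factors (1,1,1,1,1,1,1,1).

Boundary ∂_2: C_2 → C_1 maps a triangle to the signed sum of its edges. For instance
  ∂EFL = FL − EL + EF,
  ∂ABF = BF − AF + AB.
The resulting 27×18 matrix has rank 18, and its Smith normal form has invariant factors (1,1,1,1,1,1,1,1,1,1,1,1,1,1,1,1,1,2).

Reading off H_k = ker ∂_k / im ∂_{k+1}:

  H_0: rank C_0 − rank ∂_1 = 9 − 8 = 1, and the invariant factors of ∂_1 are all 1, so H_0 ≅ Z.
  H_1: rank ker ∂_1 − rank ∂_2 = (27 − 8) − 18 = 1, and ∂_2 has invariant factor 2 > 1, so H_1 ≅ Z ⊕ Z/2.
  H_2: rank ker ∂_2 − rank ∂_3 = (18 − 18) − 0 = 0, and there is no ∂_3, so H_2 ≅ 0.

(K is a triangulation of the Klein bottle.)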